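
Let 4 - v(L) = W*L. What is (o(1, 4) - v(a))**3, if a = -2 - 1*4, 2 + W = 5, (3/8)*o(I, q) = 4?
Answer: -39304/27 ≈ -1455.7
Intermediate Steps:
o(I, q) = 32/3 (o(I, q) = (8/3)*4 = 32/3)
W = 3 (W = -2 + 5 = 3)
a = -6 (a = -2 - 4 = -6)
v(L) = 4 - 3*L
(o(1, 4) - v(a))**3 = (32/3 - (4 - 3*(-6)))**3 = (32/3 - (4 + 18))**3 = (32/3 - 1*22)**3 = (32/3 - 22)**3 = (-34/3)**3 = -39304/27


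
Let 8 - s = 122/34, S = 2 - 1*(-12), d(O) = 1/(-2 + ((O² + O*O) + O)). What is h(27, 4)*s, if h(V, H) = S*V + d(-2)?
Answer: 6675/4 ≈ 1668.8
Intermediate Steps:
d(O) = 1/(-2 + O + 2*O²) (d(O) = 1/(-2 + ((O² + O²) + O)) = 1/(-2 + (2*O² + O)) = 1/(-2 + (O + 2*O²)) = 1/(-2 + O + 2*O²))
S = 14 (S = 2 + 12 = 14)
s = 75/17 (s = 8 - 122/34 = 8 - 1*61/17 = 8 - 61/17 = 75/17 ≈ 4.4118)
h(V, H) = ¼ + 14*V (h(V, H) = 14*V + 1/(-2 - 2 + 2*(-2)²) = 14*V + 1/(-2 - 2 + 2*4) = 14*V + 1/(-2 - 2 + 8) = 14*V + 1/4 = 14*V + ¼ = ¼ + 14*V)
h(27, 4)*s = (¼ + 14*27)*(75/17) = (¼ + 378)*(75/17) = (1513/4)*(75/17) = 6675/4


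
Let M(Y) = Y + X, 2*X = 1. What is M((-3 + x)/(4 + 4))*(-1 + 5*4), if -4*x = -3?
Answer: 133/32 ≈ 4.1563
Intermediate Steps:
x = ¾ (x = -¼*(-3) = ¾ ≈ 0.75000)
X = ½ (X = (½)*1 = ½ ≈ 0.50000)
M(Y) = ½ + Y (M(Y) = Y + ½ = ½ + Y)
M((-3 + x)/(4 + 4))*(-1 + 5*4) = (½ + (-3 + ¾)/(4 + 4))*(-1 + 5*4) = (½ - 9/4/8)*(-1 + 20) = (½ - 9/4*⅛)*19 = (½ - 9/32)*19 = (7/32)*19 = 133/32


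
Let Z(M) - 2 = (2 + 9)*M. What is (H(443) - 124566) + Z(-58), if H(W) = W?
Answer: -124759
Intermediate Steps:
Z(M) = 2 + 11*M (Z(M) = 2 + (2 + 9)*M = 2 + 11*M)
(H(443) - 124566) + Z(-58) = (443 - 124566) + (2 + 11*(-58)) = -124123 + (2 - 638) = -124123 - 636 = -124759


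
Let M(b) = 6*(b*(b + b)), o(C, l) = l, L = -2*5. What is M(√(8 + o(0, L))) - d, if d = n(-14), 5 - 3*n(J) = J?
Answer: -91/3 ≈ -30.333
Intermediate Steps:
n(J) = 5/3 - J/3
L = -10
d = 19/3 (d = 5/3 - ⅓*(-14) = 5/3 + 14/3 = 19/3 ≈ 6.3333)
M(b) = 12*b² (M(b) = 6*(b*(2*b)) = 6*(2*b²) = 12*b²)
M(√(8 + o(0, L))) - d = 12*(√(8 - 10))² - 1*19/3 = 12*(√(-2))² - 19/3 = 12*(I*√2)² - 19/3 = 12*(-2) - 19/3 = -24 - 19/3 = -91/3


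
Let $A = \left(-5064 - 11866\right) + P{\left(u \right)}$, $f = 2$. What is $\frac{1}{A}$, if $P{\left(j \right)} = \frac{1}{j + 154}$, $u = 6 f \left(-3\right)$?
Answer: $- \frac{118}{1997739} \approx -5.9067 \cdot 10^{-5}$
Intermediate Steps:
$u = -36$ ($u = 6 \cdot 2 \left(-3\right) = 12 \left(-3\right) = -36$)
$P{\left(j \right)} = \frac{1}{154 + j}$
$A = - \frac{1997739}{118}$ ($A = \left(-5064 - 11866\right) + \frac{1}{154 - 36} = -16930 + \frac{1}{118} = - \frac{1997739}{118} \approx -16930.0$)
$\frac{1}{A} = \frac{1}{- \frac{1997739}{118}} = - \frac{118}{1997739}$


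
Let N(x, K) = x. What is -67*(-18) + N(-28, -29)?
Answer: 1178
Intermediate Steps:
-67*(-18) + N(-28, -29) = -67*(-18) - 28 = 1206 - 28 = 1178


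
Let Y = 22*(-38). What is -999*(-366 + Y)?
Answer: 1200798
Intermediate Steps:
Y = -836
-999*(-366 + Y) = -999*(-366 - 836) = -999*(-1202) = 1200798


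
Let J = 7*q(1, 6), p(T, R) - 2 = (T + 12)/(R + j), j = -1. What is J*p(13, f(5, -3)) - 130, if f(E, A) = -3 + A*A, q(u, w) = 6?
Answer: 164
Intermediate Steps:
f(E, A) = -3 + A²
p(T, R) = 2 + (12 + T)/(-1 + R) (p(T, R) = 2 + (T + 12)/(R - 1) = 2 + (12 + T)/(-1 + R))
J = 42 (J = 7*6 = 42)
J*p(13, f(5, -3)) - 130 = 42*((10 + 13 + 2*(-3 + (-3)²))/(-1 + (-3 + (-3)²))) - 130 = 42*((10 + 13 + 2*(-3 + 9))/(-1 + (-3 + 9))) - 130 = 42*((10 + 13 + 2*6)/(-1 + 6)) - 130 = 42*((10 + 13 + 12)/5) - 130 = 42*((⅕)*35) - 130 = 42*7 - 130 = 294 - 130 = 164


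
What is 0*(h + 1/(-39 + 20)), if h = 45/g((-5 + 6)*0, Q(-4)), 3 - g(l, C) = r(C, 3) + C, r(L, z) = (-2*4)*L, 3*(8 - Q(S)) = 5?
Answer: 0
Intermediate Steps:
Q(S) = 19/3 (Q(S) = 8 - ⅓*5 = 8 - 5/3 = 19/3)
r(L, z) = -8*L
g(l, C) = 3 + 7*C (g(l, C) = 3 - (-8*C + C) = 3 - (-7)*C = 3 + 7*C)
h = 135/142 (h = 45/(3 + 7*(19/3)) = 45/(3 + 133/3) = 45/(142/3) = 45*(3/142) = 135/142 ≈ 0.95070)
0*(h + 1/(-39 + 20)) = 0*(135/142 + 1/(-39 + 20)) = 0*(135/142 + 1/(-19)) = 0*(135/142 - 1/19) = 0*(2423/2698) = 0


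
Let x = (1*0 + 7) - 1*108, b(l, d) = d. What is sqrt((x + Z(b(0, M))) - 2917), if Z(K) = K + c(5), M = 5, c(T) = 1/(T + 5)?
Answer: 11*I*sqrt(2490)/10 ≈ 54.89*I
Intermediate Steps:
c(T) = 1/(5 + T)
x = -101 (x = (0 + 7) - 108 = 7 - 108 = -101)
Z(K) = 1/10 + K (Z(K) = K + 1/(5 + 5) = K + 1/10 = 1/10 + K)
sqrt((x + Z(b(0, M))) - 2917) = sqrt((-101 + (1/10 + 5)) - 2917) = sqrt((-101 + 51/10) - 2917) = sqrt(-959/10 - 2917) = sqrt(-30129/10) = 11*I*sqrt(2490)/10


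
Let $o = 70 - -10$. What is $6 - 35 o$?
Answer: $-2794$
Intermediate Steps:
$o = 80$ ($o = 70 + 10 = 80$)
$6 - 35 o = 6 - 2800 = -2794$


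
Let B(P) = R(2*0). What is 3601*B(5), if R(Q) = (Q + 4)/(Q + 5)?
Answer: 14404/5 ≈ 2880.8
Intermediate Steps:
R(Q) = (4 + Q)/(5 + Q)
B(P) = ⅘ (B(P) = (4 + 2*0)/(5 + 2*0) = (4 + 0)/(5 + 0) = 4/5 = (⅕)*4 = ⅘)
3601*B(5) = 3601*(⅘) = 14404/5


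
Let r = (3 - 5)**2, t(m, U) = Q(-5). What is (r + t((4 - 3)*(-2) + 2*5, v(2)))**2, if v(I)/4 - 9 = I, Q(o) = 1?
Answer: 25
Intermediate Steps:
v(I) = 36 + 4*I
t(m, U) = 1
r = 4 (r = (-2)**2 = 4)
(r + t((4 - 3)*(-2) + 2*5, v(2)))**2 = (4 + 1)**2 = 5**2 = 25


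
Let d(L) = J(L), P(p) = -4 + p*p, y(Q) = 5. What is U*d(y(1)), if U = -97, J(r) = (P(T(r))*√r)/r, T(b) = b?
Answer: -2037*√5/5 ≈ -910.97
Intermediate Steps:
P(p) = -4 + p²
J(r) = (-4 + r²)/√r (J(r) = ((-4 + r²)*√r)/r = (√r*(-4 + r²))/r = (-4 + r²)/√r)
d(L) = (-4 + L²)/√L
U*d(y(1)) = -97*(-4 + 5²)/√5 = -97*√5/5*(-4 + 25) = -97*√5/5*21 = -2037*√5/5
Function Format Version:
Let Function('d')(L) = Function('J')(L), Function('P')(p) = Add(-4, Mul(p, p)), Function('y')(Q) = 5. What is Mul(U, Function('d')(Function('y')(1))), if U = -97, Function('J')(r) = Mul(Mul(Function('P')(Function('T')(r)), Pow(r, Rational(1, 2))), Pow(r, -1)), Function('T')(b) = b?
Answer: Mul(Rational(-2037, 5), Pow(5, Rational(1, 2))) ≈ -910.97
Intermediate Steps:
Function('P')(p) = Add(-4, Pow(p, 2))
Function('J')(r) = Mul(Pow(r, Rational(-1, 2)), Add(-4, Pow(r, 2))) (Function('J')(r) = Mul(Mul(Add(-4, Pow(r, 2)), Pow(r, Rational(1, 2))), Pow(r, -1)) = Mul(Mul(Pow(r, Rational(1, 2)), Add(-4, Pow(r, 2))), Pow(r, -1)) = Mul(Pow(r, Rational(-1, 2)), Add(-4, Pow(r, 2))))
Function('d')(L) = Mul(Pow(L, Rational(-1, 2)), Add(-4, Pow(L, 2)))
Mul(U, Function('d')(Function('y')(1))) = Mul(-97, Mul(Pow(5, Rational(-1, 2)), Add(-4, Pow(5, 2)))) = Mul(-97, Mul(Mul(Rational(1, 5), Pow(5, Rational(1, 2))), Add(-4, 25))) = Mul(-97, Mul(Mul(Rational(1, 5), Pow(5, Rational(1, 2))), 21)) = Mul(-97, Mul(Rational(21, 5), Pow(5, Rational(1, 2)))) = Mul(Rational(-2037, 5), Pow(5, Rational(1, 2)))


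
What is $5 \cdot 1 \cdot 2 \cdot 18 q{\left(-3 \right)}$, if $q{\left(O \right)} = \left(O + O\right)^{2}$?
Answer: $6480$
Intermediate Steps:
$q{\left(O \right)} = 4 O^{2}$ ($q{\left(O \right)} = \left(2 O\right)^{2} = 4 O^{2}$)
$5 \cdot 1 \cdot 2 \cdot 18 q{\left(-3 \right)} = 5 \cdot 1 \cdot 2 \cdot 18 \cdot 4 \left(-3\right)^{2} = 5 \cdot 2 \cdot 18 \cdot 4 \cdot 9 = 10 \cdot 18 \cdot 36 = 180 \cdot 36 = 6480$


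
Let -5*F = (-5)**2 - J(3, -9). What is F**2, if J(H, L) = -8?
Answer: 1089/25 ≈ 43.560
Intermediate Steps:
F = -33/5 (F = -((-5)**2 - 1*(-8))/5 = -(25 + 8)/5 = -1/5*33 = -33/5 ≈ -6.6000)
F**2 = (-33/5)**2 = 1089/25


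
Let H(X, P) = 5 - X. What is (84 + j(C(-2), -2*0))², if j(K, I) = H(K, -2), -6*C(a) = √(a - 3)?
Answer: (534 + I*√5)²/36 ≈ 7920.9 + 66.337*I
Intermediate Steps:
C(a) = -√(-3 + a)/6 (C(a) = -√(a - 3)/6 = -√(-3 + a)/6)
j(K, I) = 5 - K
(84 + j(C(-2), -2*0))² = (84 + (5 - (-1)*√(-3 - 2)/6))² = (84 + (5 - (-1)*√(-5)/6))² = (84 + (5 - (-1)*I*√5/6))² = (84 + (5 + I*√5/6))² = (89 + I*√5/6)²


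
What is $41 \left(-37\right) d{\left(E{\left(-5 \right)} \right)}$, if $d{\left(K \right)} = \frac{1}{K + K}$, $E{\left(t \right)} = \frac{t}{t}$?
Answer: $- \frac{1517}{2} \approx -758.5$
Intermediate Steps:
$E{\left(t \right)} = 1$
$d{\left(K \right)} = \frac{1}{2 K}$
$41 \left(-37\right) d{\left(E{\left(-5 \right)} \right)} = 41 \left(-37\right) \frac{1}{2 \cdot 1} = - 1517 \cdot \frac{1}{2} \cdot 1 = \left(-1517\right) \frac{1}{2} = - \frac{1517}{2}$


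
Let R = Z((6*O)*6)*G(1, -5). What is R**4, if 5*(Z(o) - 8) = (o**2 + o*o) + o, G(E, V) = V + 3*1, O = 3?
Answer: 4859777500430012416/625 ≈ 7.7756e+15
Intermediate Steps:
G(E, V) = 3 + V (G(E, V) = V + 3 = 3 + V)
Z(o) = 8 + o/5 + 2*o**2/5 (Z(o) = 8 + ((o**2 + o*o) + o)/5 = 8 + ((o**2 + o**2) + o)/5 = 8 + (2*o**2 + o)/5 = 8 + (o + 2*o**2)/5 = 8 + (o/5 + 2*o**2/5) = 8 + o/5 + 2*o**2/5)
R = -46952/5 (R = (8 + ((6*3)*6)/5 + 2*((6*3)*6)**2/5)*(3 - 5) = (8 + (18*6)/5 + 2*(18*6)**2/5)*(-2) = (8 + (1/5)*108 + (2/5)*108**2)*(-2) = (8 + 108/5 + (2/5)*11664)*(-2) = (8 + 108/5 + 23328/5)*(-2) = (23476/5)*(-2) = -46952/5 ≈ -9390.4)
R**4 = (-46952/5)**4 = 4859777500430012416/625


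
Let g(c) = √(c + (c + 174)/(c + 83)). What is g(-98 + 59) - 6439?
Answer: -6439 + I*√17391/22 ≈ -6439.0 + 5.9943*I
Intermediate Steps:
g(c) = √(c + (174 + c)/(83 + c))
g(-98 + 59) - 6439 = √((174 + (-98 + 59) + (-98 + 59)*(83 + (-98 + 59)))/(83 + (-98 + 59))) - 6439 = √((174 - 39 - 39*(83 - 39))/(83 - 39)) - 6439 = √((174 - 39 - 39*44)/44) - 6439 = √((174 - 39 - 1716)/44) - 6439 = √((1/44)*(-1581)) - 6439 = √(-1581/44) - 6439 = I*√17391/22 - 6439 = -6439 + I*√17391/22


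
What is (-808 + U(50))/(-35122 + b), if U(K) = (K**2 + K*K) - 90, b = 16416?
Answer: -2051/9353 ≈ -0.21929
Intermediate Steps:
U(K) = -90 + 2*K**2 (U(K) = (K**2 + K**2) - 90 = 2*K**2 - 90 = -90 + 2*K**2)
(-808 + U(50))/(-35122 + b) = (-808 + (-90 + 2*50**2))/(-35122 + 16416) = (-808 + (-90 + 2*2500))/(-18706) = (-808 + (-90 + 5000))*(-1/18706) = (-808 + 4910)*(-1/18706) = 4102*(-1/18706) = -2051/9353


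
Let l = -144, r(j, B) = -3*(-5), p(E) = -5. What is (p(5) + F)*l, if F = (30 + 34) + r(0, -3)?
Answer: -10656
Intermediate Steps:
r(j, B) = 15
F = 79 (F = (30 + 34) + 15 = 64 + 15 = 79)
(p(5) + F)*l = (-5 + 79)*(-144) = 74*(-144) = -10656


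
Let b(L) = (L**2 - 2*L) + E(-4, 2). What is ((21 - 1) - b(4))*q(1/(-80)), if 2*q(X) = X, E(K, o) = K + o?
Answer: -7/80 ≈ -0.087500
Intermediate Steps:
q(X) = X/2
b(L) = -2 + L**2 - 2*L (b(L) = (L**2 - 2*L) + (-4 + 2) = (L**2 - 2*L) - 2 = -2 + L**2 - 2*L)
((21 - 1) - b(4))*q(1/(-80)) = ((21 - 1) - (-2 + 4**2 - 2*4))*((1/2)/(-80)) = (20 - (-2 + 16 - 8))*((1/2)*(-1/80)) = (20 - 1*6)*(-1/160) = (20 - 6)*(-1/160) = 14*(-1/160) = -7/80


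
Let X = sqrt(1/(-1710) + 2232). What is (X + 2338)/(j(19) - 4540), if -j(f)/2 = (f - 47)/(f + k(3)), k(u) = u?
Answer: -12859/24956 - 11*sqrt(725176610)/28449840 ≈ -0.52568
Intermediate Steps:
X = sqrt(725176610)/570 (X = sqrt(-1/1710 + 2232) = sqrt(3816719/1710) = sqrt(725176610)/570 ≈ 47.244)
j(f) = -2*(-47 + f)/(3 + f) (j(f) = -2*(f - 47)/(f + 3) = -2*(-47 + f)/(3 + f))
(X + 2338)/(j(19) - 4540) = (sqrt(725176610)/570 + 2338)/(2*(47 - 1*19)/(3 + 19) - 4540) = (2338 + sqrt(725176610)/570)/(2*(47 - 19)/22 - 4540) = (2338 + sqrt(725176610)/570)/(2*(1/22)*28 - 4540) = (2338 + sqrt(725176610)/570)/(28/11 - 4540) = (2338 + sqrt(725176610)/570)/(-49912/11) = (2338 + sqrt(725176610)/570)*(-11/49912) = -12859/24956 - 11*sqrt(725176610)/28449840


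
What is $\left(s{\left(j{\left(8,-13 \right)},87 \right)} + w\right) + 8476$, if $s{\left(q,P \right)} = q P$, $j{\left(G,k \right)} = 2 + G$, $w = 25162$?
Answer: $34508$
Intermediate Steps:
$s{\left(q,P \right)} = P q$
$\left(s{\left(j{\left(8,-13 \right)},87 \right)} + w\right) + 8476 = \left(87 \left(2 + 8\right) + 25162\right) + 8476 = \left(87 \cdot 10 + 25162\right) + 8476 = \left(870 + 25162\right) + 8476 = 26032 + 8476 = 34508$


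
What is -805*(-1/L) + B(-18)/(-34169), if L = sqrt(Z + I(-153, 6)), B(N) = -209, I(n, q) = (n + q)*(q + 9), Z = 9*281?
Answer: 27509807/615042 ≈ 44.728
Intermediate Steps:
Z = 2529
I(n, q) = (9 + q)*(n + q) (I(n, q) = (n + q)*(9 + q) = (9 + q)*(n + q))
L = 18 (L = sqrt(2529 + (6**2 + 9*(-153) + 9*6 - 153*6)) = sqrt(2529 + (36 - 1377 + 54 - 918)) = sqrt(2529 - 2205) = sqrt(324) = 18)
-805*(-1/L) + B(-18)/(-34169) = -805/((-1*18)) - 209/(-34169) = -805/(-18) - 209*(-1/34169) = -805*(-1/18) + 209/34169 = 805/18 + 209/34169 = 27509807/615042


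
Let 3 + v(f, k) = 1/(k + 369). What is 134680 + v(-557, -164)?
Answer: 27608786/205 ≈ 1.3468e+5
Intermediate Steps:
v(f, k) = -3 + 1/(369 + k) (v(f, k) = -3 + 1/(k + 369) = -3 + 1/(369 + k))
134680 + v(-557, -164) = 134680 + (-1106 - 3*(-164))/(369 - 164) = 134680 + (-1106 + 492)/205 = 134680 + (1/205)*(-614) = 134680 - 614/205 = 27608786/205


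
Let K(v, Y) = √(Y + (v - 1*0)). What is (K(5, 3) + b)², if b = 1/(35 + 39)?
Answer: 43809/5476 + 2*√2/37 ≈ 8.0766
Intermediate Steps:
K(v, Y) = √(Y + v) (K(v, Y) = √(Y + (v + 0)) = √(Y + v))
b = 1/74 ≈ 0.013514
(K(5, 3) + b)² = (√(3 + 5) + 1/74)² = (√8 + 1/74)² = (2*√2 + 1/74)² = (1/74 + 2*√2)²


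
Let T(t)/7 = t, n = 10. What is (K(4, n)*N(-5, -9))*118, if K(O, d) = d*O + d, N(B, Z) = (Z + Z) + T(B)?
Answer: -312700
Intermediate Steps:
T(t) = 7*t
N(B, Z) = 2*Z + 7*B (N(B, Z) = (Z + Z) + 7*B = 2*Z + 7*B)
K(O, d) = d + O*d (K(O, d) = O*d + d = d + O*d)
(K(4, n)*N(-5, -9))*118 = ((10*(1 + 4))*(2*(-9) + 7*(-5)))*118 = ((10*5)*(-18 - 35))*118 = (50*(-53))*118 = -2650*118 = -312700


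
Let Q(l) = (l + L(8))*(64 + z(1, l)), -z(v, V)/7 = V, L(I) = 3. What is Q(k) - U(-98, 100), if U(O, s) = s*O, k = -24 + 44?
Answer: 8052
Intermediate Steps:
z(v, V) = -7*V
k = 20
U(O, s) = O*s
Q(l) = (3 + l)*(64 - 7*l) (Q(l) = (l + 3)*(64 - 7*l) = (3 + l)*(64 - 7*l))
Q(k) - U(-98, 100) = (192 - 7*20² + 43*20) - (-98)*100 = (192 - 7*400 + 860) - 1*(-9800) = (192 - 2800 + 860) + 9800 = -1748 + 9800 = 8052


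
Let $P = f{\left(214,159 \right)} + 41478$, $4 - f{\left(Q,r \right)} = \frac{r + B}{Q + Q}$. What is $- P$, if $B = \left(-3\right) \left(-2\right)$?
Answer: $- \frac{17754131}{428} \approx -41482.0$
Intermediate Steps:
$B = 6$
$f{\left(Q,r \right)} = 4 - \frac{6 + r}{2 Q}$ ($f{\left(Q,r \right)} = 4 - \frac{r + 6}{Q + Q} = 4 - \frac{6 + r}{2 Q}$)
$P = \frac{17754131}{428}$ ($P = \frac{-6 - 159 + 8 \cdot 214}{2 \cdot 214} + 41478 = \frac{1}{2} \cdot \frac{1}{214} \left(-6 - 159 + 1712\right) + 41478 = \frac{1}{2} \cdot \frac{1}{214} \cdot 1547 + 41478 = \frac{1547}{428} + 41478 = \frac{17754131}{428} \approx 41482.0$)
$- P = \left(-1\right) \frac{17754131}{428} = - \frac{17754131}{428}$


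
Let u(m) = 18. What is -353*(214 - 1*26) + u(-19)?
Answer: -66346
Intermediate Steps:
-353*(214 - 1*26) + u(-19) = -353*(214 - 1*26) + 18 = -353*(214 - 26) + 18 = -353*188 + 18 = -66364 + 18 = -66346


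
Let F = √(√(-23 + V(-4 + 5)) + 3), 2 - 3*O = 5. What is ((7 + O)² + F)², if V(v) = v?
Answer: (36 + √(3 + I*√22))² ≈ 1448.0 + 86.273*I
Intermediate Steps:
O = -1 (O = ⅔ - ⅓*5 = ⅔ - 5/3 = -1)
F = √(3 + I*√22) (F = √(√(-23 + (-4 + 5)) + 3) = √(√(-23 + 1) + 3) = √(√(-22) + 3) = √(I*√22 + 3) = √(3 + I*√22) ≈ 2.0698 + 1.1331*I)
((7 + O)² + F)² = ((7 - 1)² + √(3 + I*√22))² = (6² + √(3 + I*√22))² = (36 + √(3 + I*√22))²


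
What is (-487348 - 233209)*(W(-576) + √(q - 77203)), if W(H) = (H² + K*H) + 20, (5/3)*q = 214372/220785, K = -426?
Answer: -415885324804 - 2161671*I*√46460620895623/73595 ≈ -4.1589e+11 - 2.0021e+8*I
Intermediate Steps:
q = 214372/367975 (q = 3*(214372/220785)/5 = 3*(214372*(1/220785))/5 = (⅗)*(214372/220785) = 214372/367975 ≈ 0.58257)
W(H) = 20 + H² - 426*H (W(H) = (H² - 426*H) + 20 = 20 + H² - 426*H)
(-487348 - 233209)*(W(-576) + √(q - 77203)) = (-487348 - 233209)*((20 + (-576)² - 426*(-576)) + √(214372/367975 - 77203)) = -720557*((20 + 331776 + 245376) + √(-28408559553/367975)) = -720557*(577172 + 3*I*√46460620895623/73595) = -415885324804 - 2161671*I*√46460620895623/73595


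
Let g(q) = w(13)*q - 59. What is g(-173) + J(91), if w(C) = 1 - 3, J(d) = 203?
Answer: 490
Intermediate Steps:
w(C) = -2
g(q) = -59 - 2*q (g(q) = -2*q - 59 = -59 - 2*q)
g(-173) + J(91) = (-59 - 2*(-173)) + 203 = (-59 + 346) + 203 = 287 + 203 = 490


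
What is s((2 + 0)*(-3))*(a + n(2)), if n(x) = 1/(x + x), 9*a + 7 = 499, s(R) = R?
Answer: -659/2 ≈ -329.50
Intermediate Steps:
a = 164/3 (a = -7/9 + (⅑)*499 = -7/9 + 499/9 = 164/3 ≈ 54.667)
n(x) = 1/(2*x)
s((2 + 0)*(-3))*(a + n(2)) = ((2 + 0)*(-3))*(164/3 + (½)/2) = (2*(-3))*(164/3 + (½)*(½)) = -6*(164/3 + ¼) = -6*659/12 = -659/2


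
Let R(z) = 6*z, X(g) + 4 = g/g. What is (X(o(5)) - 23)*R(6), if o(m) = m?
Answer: -936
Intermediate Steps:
X(g) = -3 (X(g) = -4 + g/g = -4 + 1 = -3)
(X(o(5)) - 23)*R(6) = (-3 - 23)*(6*6) = -26*36 = -936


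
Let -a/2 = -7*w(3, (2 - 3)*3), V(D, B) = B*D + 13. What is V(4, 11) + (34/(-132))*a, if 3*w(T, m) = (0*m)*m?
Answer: 57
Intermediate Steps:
V(D, B) = 13 + B*D
w(T, m) = 0 (w(T, m) = ((0*m)*m)/3 = (0*m)/3 = (⅓)*0 = 0)
a = 0 (a = -(-14)*0 = -2*0 = 0)
V(4, 11) + (34/(-132))*a = (13 + 11*4) + (34/(-132))*0 = (13 + 44) + (34*(-1/132))*0 = 57 - 17/66*0 = 57 + 0 = 57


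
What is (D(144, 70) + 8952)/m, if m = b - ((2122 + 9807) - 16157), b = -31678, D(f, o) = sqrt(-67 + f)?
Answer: -1492/4575 - sqrt(77)/27450 ≈ -0.32644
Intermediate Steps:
m = -27450 (m = -31678 - ((2122 + 9807) - 16157) = -31678 - (11929 - 16157) = -31678 - 1*(-4228) = -31678 + 4228 = -27450)
(D(144, 70) + 8952)/m = (sqrt(-67 + 144) + 8952)/(-27450) = (sqrt(77) + 8952)*(-1/27450) = (8952 + sqrt(77))*(-1/27450) = -1492/4575 - sqrt(77)/27450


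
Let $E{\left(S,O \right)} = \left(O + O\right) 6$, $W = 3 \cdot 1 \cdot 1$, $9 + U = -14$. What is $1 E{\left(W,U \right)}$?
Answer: $-276$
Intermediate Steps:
$U = -23$ ($U = -9 - 14 = -23$)
$W = 3$ ($W = 3 \cdot 1 = 3$)
$E{\left(S,O \right)} = 12 O$ ($E{\left(S,O \right)} = 2 O 6 = 12 O$)
$1 E{\left(W,U \right)} = 1 \cdot 12 \left(-23\right) = 1 \left(-276\right) = -276$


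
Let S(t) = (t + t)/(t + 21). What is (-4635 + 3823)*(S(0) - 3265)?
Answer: 2651180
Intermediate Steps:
S(t) = 2*t/(21 + t) (S(t) = (2*t)/(21 + t) = 2*t/(21 + t))
(-4635 + 3823)*(S(0) - 3265) = (-4635 + 3823)*(2*0/(21 + 0) - 3265) = -812*(2*0/21 - 3265) = -812*(2*0*(1/21) - 3265) = -812*(0 - 3265) = -812*(-3265) = 2651180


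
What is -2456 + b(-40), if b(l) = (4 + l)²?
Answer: -1160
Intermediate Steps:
-2456 + b(-40) = -2456 + (4 - 40)² = -2456 + (-36)² = -2456 + 1296 = -1160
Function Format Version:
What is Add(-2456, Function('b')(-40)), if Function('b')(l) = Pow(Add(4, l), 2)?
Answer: -1160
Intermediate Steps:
Add(-2456, Function('b')(-40)) = Add(-2456, Pow(Add(4, -40), 2)) = Add(-2456, Pow(-36, 2)) = Add(-2456, 1296) = -1160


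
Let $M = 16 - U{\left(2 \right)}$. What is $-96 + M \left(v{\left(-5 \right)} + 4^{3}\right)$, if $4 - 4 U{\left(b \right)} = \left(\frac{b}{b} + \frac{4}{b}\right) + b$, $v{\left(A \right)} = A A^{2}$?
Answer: $- \frac{4349}{4} \approx -1087.3$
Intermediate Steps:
$v{\left(A \right)} = A^{3}$
$U{\left(b \right)} = \frac{3}{4} - \frac{1}{b} - \frac{b}{4}$ ($U{\left(b \right)} = 1 - \frac{\left(\frac{b}{b} + \frac{4}{b}\right) + b}{4} = 1 - \frac{\left(1 + \frac{4}{b}\right) + b}{4} = 1 - \frac{1 + b + \frac{4}{b}}{4} = 1 - \left(\frac{1}{4} + \frac{1}{b} + \frac{b}{4}\right) = \frac{3}{4} - \frac{1}{b} - \frac{b}{4}$)
$M = \frac{65}{4}$ ($M = 16 - \left(\frac{3}{4} - \frac{1}{2} - \frac{1}{2}\right) = 16 - - \frac{1}{4} = 16 + \frac{1}{4} = \frac{65}{4} \approx 16.25$)
$-96 + M \left(v{\left(-5 \right)} + 4^{3}\right) = -96 + \frac{65 \left(\left(-5\right)^{3} + 4^{3}\right)}{4} = -96 + \frac{65 \left(-125 + 64\right)}{4} = -96 + \frac{65}{4} \left(-61\right) = -96 - \frac{3965}{4} = - \frac{4349}{4}$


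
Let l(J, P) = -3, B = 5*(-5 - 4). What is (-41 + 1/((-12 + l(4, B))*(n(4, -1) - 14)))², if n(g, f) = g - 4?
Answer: 74114881/44100 ≈ 1680.6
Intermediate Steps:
n(g, f) = -4 + g
B = -45 (B = 5*(-9) = -45)
(-41 + 1/((-12 + l(4, B))*(n(4, -1) - 14)))² = (-41 + 1/((-12 - 3)*((-4 + 4) - 14)))² = (-41 + 1/(-15*(0 - 14)))² = (-41 + 1/(-15*(-14)))² = (-41 + 1/210)² = (-8609/210)² = 74114881/44100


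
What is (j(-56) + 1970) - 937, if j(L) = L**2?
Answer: 4169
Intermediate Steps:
(j(-56) + 1970) - 937 = ((-56)**2 + 1970) - 937 = (3136 + 1970) - 937 = 5106 - 937 = 4169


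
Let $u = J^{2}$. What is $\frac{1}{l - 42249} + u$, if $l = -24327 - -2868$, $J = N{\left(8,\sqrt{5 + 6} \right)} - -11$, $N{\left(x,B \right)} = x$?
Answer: $\frac{22998587}{63708} \approx 361.0$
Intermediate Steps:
$J = 19$ ($J = 8 - -11 = 8 + 11 = 19$)
$u = 361$ ($u = 19^{2} = 361$)
$l = -21459$ ($l = -24327 + 2868 = -21459$)
$\frac{1}{l - 42249} + u = \frac{1}{-21459 - 42249} + 361 = \frac{1}{-63708} + 361 = - \frac{1}{63708} + 361 = \frac{22998587}{63708}$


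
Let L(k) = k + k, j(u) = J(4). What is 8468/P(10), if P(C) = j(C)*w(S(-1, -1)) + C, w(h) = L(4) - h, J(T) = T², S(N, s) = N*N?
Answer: 4234/61 ≈ 69.410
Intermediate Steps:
S(N, s) = N²
j(u) = 16 (j(u) = 4² = 16)
L(k) = 2*k
w(h) = 8 - h (w(h) = 2*4 - h = 8 - h)
P(C) = 112 + C (P(C) = 16*(8 - 1*(-1)²) + C = 16*(8 - 1*1) + C = 16*(8 - 1) + C = 16*7 + C = 112 + C)
8468/P(10) = 8468/(112 + 10) = 8468/122 = 8468*(1/122) = 4234/61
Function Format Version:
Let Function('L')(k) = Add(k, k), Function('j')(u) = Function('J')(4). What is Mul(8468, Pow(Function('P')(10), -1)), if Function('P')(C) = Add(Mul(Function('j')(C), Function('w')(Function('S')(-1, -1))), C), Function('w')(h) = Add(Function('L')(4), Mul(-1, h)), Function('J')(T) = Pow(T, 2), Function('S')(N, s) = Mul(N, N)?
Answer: Rational(4234, 61) ≈ 69.410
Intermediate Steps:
Function('S')(N, s) = Pow(N, 2)
Function('j')(u) = 16 (Function('j')(u) = Pow(4, 2) = 16)
Function('L')(k) = Mul(2, k)
Function('w')(h) = Add(8, Mul(-1, h)) (Function('w')(h) = Add(Mul(2, 4), Mul(-1, h)) = Add(8, Mul(-1, h)))
Function('P')(C) = Add(112, C) (Function('P')(C) = Add(Mul(16, Add(8, Mul(-1, Pow(-1, 2)))), C) = Add(Mul(16, Add(8, Mul(-1, 1))), C) = Add(Mul(16, Add(8, -1)), C) = Add(Mul(16, 7), C) = Add(112, C))
Mul(8468, Pow(Function('P')(10), -1)) = Mul(8468, Pow(Add(112, 10), -1)) = Mul(8468, Pow(122, -1)) = Mul(8468, Rational(1, 122)) = Rational(4234, 61)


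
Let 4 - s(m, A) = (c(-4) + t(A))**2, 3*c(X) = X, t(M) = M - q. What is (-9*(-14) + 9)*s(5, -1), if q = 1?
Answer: -960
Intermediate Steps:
t(M) = -1 + M (t(M) = M - 1*1 = M - 1 = -1 + M)
c(X) = X/3
s(m, A) = 4 - (-7/3 + A)**2 (s(m, A) = 4 - ((1/3)*(-4) + (-1 + A))**2 = 4 - (-4/3 + (-1 + A))**2 = 4 - (-7/3 + A)**2)
(-9*(-14) + 9)*s(5, -1) = (-9*(-14) + 9)*(4 - (-7 + 3*(-1))**2/9) = (126 + 9)*(4 - (-7 - 3)**2/9) = 135*(4 - 1/9*(-10)**2) = 135*(4 - 1/9*100) = 135*(4 - 100/9) = 135*(-64/9) = -960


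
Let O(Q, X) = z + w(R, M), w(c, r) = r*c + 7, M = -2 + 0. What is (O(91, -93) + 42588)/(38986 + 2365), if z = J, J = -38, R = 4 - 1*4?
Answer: 42557/41351 ≈ 1.0292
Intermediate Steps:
M = -2
R = 0 (R = 4 - 4 = 0)
w(c, r) = 7 + c*r (w(c, r) = c*r + 7 = 7 + c*r)
z = -38
O(Q, X) = -31 (O(Q, X) = -38 + (7 + 0*(-2)) = -38 + (7 + 0) = -38 + 7 = -31)
(O(91, -93) + 42588)/(38986 + 2365) = (-31 + 42588)/(38986 + 2365) = 42557/41351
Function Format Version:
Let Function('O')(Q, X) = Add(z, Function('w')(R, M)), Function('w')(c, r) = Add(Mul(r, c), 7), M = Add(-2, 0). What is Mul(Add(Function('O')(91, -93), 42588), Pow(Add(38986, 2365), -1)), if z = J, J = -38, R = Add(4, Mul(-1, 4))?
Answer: Rational(42557, 41351) ≈ 1.0292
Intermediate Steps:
M = -2
R = 0 (R = Add(4, -4) = 0)
Function('w')(c, r) = Add(7, Mul(c, r)) (Function('w')(c, r) = Add(Mul(c, r), 7) = Add(7, Mul(c, r)))
z = -38
Function('O')(Q, X) = -31 (Function('O')(Q, X) = Add(-38, Add(7, Mul(0, -2))) = Add(-38, Add(7, 0)) = Add(-38, 7) = -31)
Mul(Add(Function('O')(91, -93), 42588), Pow(Add(38986, 2365), -1)) = Mul(Add(-31, 42588), Pow(Add(38986, 2365), -1)) = Mul(42557, Pow(41351, -1)) = Mul(42557, Rational(1, 41351)) = Rational(42557, 41351)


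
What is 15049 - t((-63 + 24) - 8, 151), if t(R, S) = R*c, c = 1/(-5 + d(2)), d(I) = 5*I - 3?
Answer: 30145/2 ≈ 15073.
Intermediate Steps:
d(I) = -3 + 5*I
c = ½ (c = 1/(-5 + (-3 + 5*2)) = 1/(-5 + (-3 + 10)) = 1/(-5 + 7) = 1/2 = ½ ≈ 0.50000)
t(R, S) = R/2 (t(R, S) = R*(½) = R/2)
15049 - t((-63 + 24) - 8, 151) = 15049 - ((-63 + 24) - 8)/2 = 15049 - (-39 - 8)/2 = 15049 - (-47)/2 = 15049 - 1*(-47/2) = 15049 + 47/2 = 30145/2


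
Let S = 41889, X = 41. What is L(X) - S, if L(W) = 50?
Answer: -41839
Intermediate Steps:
L(X) - S = 50 - 1*41889 = 50 - 41889 = -41839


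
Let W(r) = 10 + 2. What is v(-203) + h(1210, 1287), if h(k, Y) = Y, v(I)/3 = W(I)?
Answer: 1323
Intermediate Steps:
W(r) = 12
v(I) = 36 (v(I) = 3*12 = 36)
v(-203) + h(1210, 1287) = 36 + 1287 = 1323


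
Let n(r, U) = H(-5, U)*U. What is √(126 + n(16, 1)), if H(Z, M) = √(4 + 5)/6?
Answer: √506/2 ≈ 11.247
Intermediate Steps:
H(Z, M) = ½ (H(Z, M) = √9*(⅙) = 3*(⅙) = ½)
n(r, U) = U/2
√(126 + n(16, 1)) = √(126 + (½)*1) = √(126 + ½) = √(253/2) = √506/2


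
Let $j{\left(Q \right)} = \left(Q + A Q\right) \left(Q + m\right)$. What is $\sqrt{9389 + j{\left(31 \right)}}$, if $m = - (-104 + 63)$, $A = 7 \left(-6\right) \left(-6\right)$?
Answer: $\sqrt{574085} \approx 757.68$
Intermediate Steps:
$A = 252$ ($A = \left(-42\right) \left(-6\right) = 252$)
$m = 41$ ($m = \left(-1\right) \left(-41\right) = 41$)
$j{\left(Q \right)} = 253 Q \left(41 + Q\right)$ ($j{\left(Q \right)} = \left(Q + 252 Q\right) \left(Q + 41\right) = 253 Q \left(41 + Q\right)$)
$\sqrt{9389 + j{\left(31 \right)}} = \sqrt{9389 + 253 \cdot 31 \left(41 + 31\right)} = \sqrt{9389 + 253 \cdot 31 \cdot 72} = \sqrt{9389 + 564696} = \sqrt{574085}$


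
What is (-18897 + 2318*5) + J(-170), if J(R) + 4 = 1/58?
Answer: -424037/58 ≈ -7311.0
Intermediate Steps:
J(R) = -231/58 (J(R) = -4 + 1/58 = -231/58)
(-18897 + 2318*5) + J(-170) = (-18897 + 2318*5) - 231/58 = (-18897 + 11590) - 231/58 = -7307 - 231/58 = -424037/58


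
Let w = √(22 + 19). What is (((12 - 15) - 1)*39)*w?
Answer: -156*√41 ≈ -998.89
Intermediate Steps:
w = √41 ≈ 6.4031
(((12 - 15) - 1)*39)*w = (((12 - 15) - 1)*39)*√41 = ((-3 - 1)*39)*√41 = (-4*39)*√41 = -156*√41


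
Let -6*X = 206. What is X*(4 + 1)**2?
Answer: -2575/3 ≈ -858.33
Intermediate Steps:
X = -103/3 (X = -1/6*206 = -103/3 ≈ -34.333)
X*(4 + 1)**2 = -103*(4 + 1)**2/3 = -103/3*5**2 = -103/3*25 = -2575/3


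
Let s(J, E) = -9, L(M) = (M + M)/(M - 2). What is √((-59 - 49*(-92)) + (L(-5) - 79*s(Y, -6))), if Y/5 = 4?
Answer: √252910/7 ≈ 71.843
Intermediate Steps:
Y = 20 (Y = 5*4 = 20)
L(M) = 2*M/(-2 + M) (L(M) = (2*M)/(-2 + M) = 2*M/(-2 + M))
√((-59 - 49*(-92)) + (L(-5) - 79*s(Y, -6))) = √((-59 - 49*(-92)) + (2*(-5)/(-2 - 5) - 79*(-9))) = √((-59 + 4508) + (2*(-5)/(-7) + 711)) = √(4449 + (2*(-5)*(-⅐) + 711)) = √(4449 + (10/7 + 711)) = √(4449 + 4987/7) = √(36130/7) = √252910/7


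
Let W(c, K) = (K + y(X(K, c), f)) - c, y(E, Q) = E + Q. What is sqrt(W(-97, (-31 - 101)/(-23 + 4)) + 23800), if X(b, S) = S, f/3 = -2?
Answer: sqrt(8592142)/19 ≈ 154.28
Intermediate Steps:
f = -6 (f = 3*(-2) = -6)
W(c, K) = -6 + K (W(c, K) = (K + (c - 6)) - c = (K + (-6 + c)) - c = (-6 + K + c) - c = -6 + K)
sqrt(W(-97, (-31 - 101)/(-23 + 4)) + 23800) = sqrt((-6 + (-31 - 101)/(-23 + 4)) + 23800) = sqrt((-6 - 132/(-19)) + 23800) = sqrt((-6 - 132*(-1/19)) + 23800) = sqrt((-6 + 132/19) + 23800) = sqrt(18/19 + 23800) = sqrt(452218/19) = sqrt(8592142)/19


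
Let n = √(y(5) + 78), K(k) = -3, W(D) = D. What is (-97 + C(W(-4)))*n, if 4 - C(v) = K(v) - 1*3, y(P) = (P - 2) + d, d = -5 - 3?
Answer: -87*√73 ≈ -743.33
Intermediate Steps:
d = -8
y(P) = -10 + P (y(P) = (P - 2) - 8 = (-2 + P) - 8 = -10 + P)
C(v) = 10 (C(v) = 4 - (-3 - 1*3) = 4 - (-3 - 3) = 4 - 1*(-6) = 4 + 6 = 10)
n = √73 (n = √((-10 + 5) + 78) = √(-5 + 78) = √73 ≈ 8.5440)
(-97 + C(W(-4)))*n = (-97 + 10)*√73 = -87*√73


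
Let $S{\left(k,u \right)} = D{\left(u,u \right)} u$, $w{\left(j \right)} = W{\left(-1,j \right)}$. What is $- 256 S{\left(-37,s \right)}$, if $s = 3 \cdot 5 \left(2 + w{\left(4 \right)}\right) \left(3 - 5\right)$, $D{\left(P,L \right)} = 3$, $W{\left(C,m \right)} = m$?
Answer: $138240$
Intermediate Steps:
$w{\left(j \right)} = j$
$s = -180$ ($s = 3 \cdot 5 \left(2 + 4\right) \left(3 - 5\right) = 15 \cdot 6 \left(-2\right) = 15 \left(-12\right) = -180$)
$S{\left(k,u \right)} = 3 u$
$- 256 S{\left(-37,s \right)} = - 256 \cdot 3 \left(-180\right) = \left(-256\right) \left(-540\right) = 138240$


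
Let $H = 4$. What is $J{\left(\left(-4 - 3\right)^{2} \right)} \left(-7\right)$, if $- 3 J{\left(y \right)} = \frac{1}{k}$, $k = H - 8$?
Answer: $- \frac{7}{12} \approx -0.58333$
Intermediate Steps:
$k = -4$ ($k = 4 - 8 = -4$)
$J{\left(y \right)} = \frac{1}{12}$ ($J{\left(y \right)} = - \frac{1}{3 \left(-4\right)} = \left(- \frac{1}{3}\right) \left(- \frac{1}{4}\right) = \frac{1}{12}$)
$J{\left(\left(-4 - 3\right)^{2} \right)} \left(-7\right) = \frac{1}{12} \left(-7\right) = - \frac{7}{12}$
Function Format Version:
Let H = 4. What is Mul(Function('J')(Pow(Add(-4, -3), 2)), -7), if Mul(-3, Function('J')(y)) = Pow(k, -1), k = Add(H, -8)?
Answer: Rational(-7, 12) ≈ -0.58333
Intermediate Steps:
k = -4 (k = Add(4, -8) = -4)
Function('J')(y) = Rational(1, 12) (Function('J')(y) = Mul(Rational(-1, 3), Pow(-4, -1)) = Mul(Rational(-1, 3), Rational(-1, 4)) = Rational(1, 12))
Mul(Function('J')(Pow(Add(-4, -3), 2)), -7) = Mul(Rational(1, 12), -7) = Rational(-7, 12)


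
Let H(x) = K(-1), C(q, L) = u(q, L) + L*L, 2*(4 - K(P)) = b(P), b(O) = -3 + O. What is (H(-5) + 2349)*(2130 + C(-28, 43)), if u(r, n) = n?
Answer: 9471810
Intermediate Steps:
K(P) = 11/2 - P/2 (K(P) = 4 - (-3 + P)/2 = 4 + (3/2 - P/2) = 11/2 - P/2)
C(q, L) = L + L² (C(q, L) = L + L*L = L + L²)
H(x) = 6 (H(x) = 11/2 - ½*(-1) = 11/2 + ½ = 6)
(H(-5) + 2349)*(2130 + C(-28, 43)) = (6 + 2349)*(2130 + 43*(1 + 43)) = 2355*(2130 + 43*44) = 2355*(2130 + 1892) = 2355*4022 = 9471810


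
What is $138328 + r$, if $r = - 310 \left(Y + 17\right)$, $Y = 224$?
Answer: $63618$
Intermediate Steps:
$r = -74710$ ($r = - 310 \left(224 + 17\right) = \left(-310\right) 241 = -74710$)
$138328 + r = 138328 - 74710 = 63618$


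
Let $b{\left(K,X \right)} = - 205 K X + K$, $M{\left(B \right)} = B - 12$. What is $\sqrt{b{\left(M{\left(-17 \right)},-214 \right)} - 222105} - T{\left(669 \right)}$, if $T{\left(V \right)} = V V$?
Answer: $-447561 + 2 i \sqrt{373591} \approx -4.4756 \cdot 10^{5} + 1222.4 i$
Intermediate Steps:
$T{\left(V \right)} = V^{2}$
$M{\left(B \right)} = -12 + B$ ($M{\left(B \right)} = B - 12 = -12 + B$)
$b{\left(K,X \right)} = K - 205 K X$ ($b{\left(K,X \right)} = - 205 K X + K = K - 205 K X$)
$\sqrt{b{\left(M{\left(-17 \right)},-214 \right)} - 222105} - T{\left(669 \right)} = \sqrt{\left(-12 - 17\right) \left(1 - -43870\right) - 222105} - 669^{2} = \sqrt{- 29 \left(1 + 43870\right) - 222105} - 447561 = \sqrt{\left(-29\right) 43871 - 222105} - 447561 = \sqrt{-1272259 - 222105} - 447561 = \sqrt{-1494364} - 447561 = 2 i \sqrt{373591} - 447561 = -447561 + 2 i \sqrt{373591}$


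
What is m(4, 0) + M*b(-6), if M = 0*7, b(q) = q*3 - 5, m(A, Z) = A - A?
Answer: 0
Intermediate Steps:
m(A, Z) = 0
b(q) = -5 + 3*q (b(q) = 3*q - 5 = -5 + 3*q)
M = 0
m(4, 0) + M*b(-6) = 0 + 0*(-5 + 3*(-6)) = 0 + 0*(-5 - 18) = 0 + 0*(-23) = 0 + 0 = 0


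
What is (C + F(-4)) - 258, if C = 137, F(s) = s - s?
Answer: -121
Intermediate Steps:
F(s) = 0
(C + F(-4)) - 258 = (137 + 0) - 258 = 137 - 258 = -121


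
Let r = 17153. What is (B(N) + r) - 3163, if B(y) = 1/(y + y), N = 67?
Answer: 1874661/134 ≈ 13990.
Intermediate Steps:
B(y) = 1/(2*y)
(B(N) + r) - 3163 = ((½)/67 + 17153) - 3163 = ((½)*(1/67) + 17153) - 3163 = (1/134 + 17153) - 3163 = 2298503/134 - 3163 = 1874661/134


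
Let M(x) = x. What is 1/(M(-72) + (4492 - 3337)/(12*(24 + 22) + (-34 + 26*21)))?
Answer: -152/10779 ≈ -0.014101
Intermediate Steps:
1/(M(-72) + (4492 - 3337)/(12*(24 + 22) + (-34 + 26*21))) = 1/(-72 + (4492 - 3337)/(12*(24 + 22) + (-34 + 26*21))) = 1/(-72 + 1155/(12*46 + (-34 + 546))) = 1/(-72 + 1155/(552 + 512)) = 1/(-72 + 1155/1064) = 1/(-72 + 1155*(1/1064)) = 1/(-72 + 165/152) = 1/(-10779/152) = -152/10779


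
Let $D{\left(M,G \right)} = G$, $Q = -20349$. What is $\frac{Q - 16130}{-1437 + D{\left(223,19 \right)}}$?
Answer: $\frac{36479}{1418} \approx 25.726$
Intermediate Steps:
$\frac{Q - 16130}{-1437 + D{\left(223,19 \right)}} = \frac{-20349 - 16130}{-1437 + 19} = - \frac{36479}{-1418} = \left(-36479\right) \left(- \frac{1}{1418}\right) = \frac{36479}{1418}$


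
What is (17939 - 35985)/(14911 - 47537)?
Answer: 9023/16313 ≈ 0.55312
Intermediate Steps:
(17939 - 35985)/(14911 - 47537) = -18046/(-32626) = -18046*(-1/32626) = 9023/16313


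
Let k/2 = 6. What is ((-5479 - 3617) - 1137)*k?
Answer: -122796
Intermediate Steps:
k = 12 (k = 2*6 = 12)
((-5479 - 3617) - 1137)*k = ((-5479 - 3617) - 1137)*12 = (-9096 - 1137)*12 = -10233*12 = -122796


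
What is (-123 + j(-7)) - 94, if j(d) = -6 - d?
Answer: -216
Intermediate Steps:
(-123 + j(-7)) - 94 = (-123 + (-6 - 1*(-7))) - 94 = (-123 + (-6 + 7)) - 94 = (-123 + 1) - 94 = -122 - 94 = -216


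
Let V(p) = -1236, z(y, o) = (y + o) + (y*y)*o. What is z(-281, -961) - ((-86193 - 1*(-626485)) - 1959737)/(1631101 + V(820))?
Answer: -24735731619510/325973 ≈ -7.5883e+7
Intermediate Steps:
z(y, o) = o + y + o*y² (z(y, o) = (o + y) + y²*o = (o + y) + o*y² = o + y + o*y²)
z(-281, -961) - ((-86193 - 1*(-626485)) - 1959737)/(1631101 + V(820)) = (-961 - 281 - 961*(-281)²) - ((-86193 - 1*(-626485)) - 1959737)/(1631101 - 1236) = (-961 - 281 - 961*78961) - ((-86193 + 626485) - 1959737)/1629865 = (-961 - 281 - 75881521) - (540292 - 1959737)/1629865 = -75882763 - (-1419445)/1629865 = -75882763 - 1*(-283889/325973) = -75882763 + 283889/325973 = -24735731619510/325973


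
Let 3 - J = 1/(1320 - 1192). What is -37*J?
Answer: -14171/128 ≈ -110.71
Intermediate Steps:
J = 383/128 (J = 3 - 1/(1320 - 1192) = 3 - 1/128 = 383/128 ≈ 2.9922)
-37*J = -37*383/128 = -14171/128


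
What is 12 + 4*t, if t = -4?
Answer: -4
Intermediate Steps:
12 + 4*t = 12 + 4*(-4) = 12 - 16 = -4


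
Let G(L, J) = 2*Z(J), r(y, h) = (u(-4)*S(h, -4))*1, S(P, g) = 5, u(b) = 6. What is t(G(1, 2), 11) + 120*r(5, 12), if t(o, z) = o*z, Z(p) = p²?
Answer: 3688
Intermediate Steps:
r(y, h) = 30 (r(y, h) = (6*5)*1 = 30*1 = 30)
G(L, J) = 2*J²
t(G(1, 2), 11) + 120*r(5, 12) = (2*2²)*11 + 120*30 = (2*4)*11 + 3600 = 8*11 + 3600 = 88 + 3600 = 3688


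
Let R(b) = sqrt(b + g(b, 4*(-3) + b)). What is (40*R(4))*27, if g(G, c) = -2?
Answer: 1080*sqrt(2) ≈ 1527.4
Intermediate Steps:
R(b) = sqrt(-2 + b) (R(b) = sqrt(b - 2) = sqrt(-2 + b))
(40*R(4))*27 = (40*sqrt(-2 + 4))*27 = (40*sqrt(2))*27 = 1080*sqrt(2)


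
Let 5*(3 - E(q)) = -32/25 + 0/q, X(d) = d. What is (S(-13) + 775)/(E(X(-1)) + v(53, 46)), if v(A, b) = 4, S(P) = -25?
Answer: 93750/907 ≈ 103.36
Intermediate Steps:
E(q) = 407/125 (E(q) = 3 - (-32/25 + 0/q)/5 = 3 - (-32*1/25 + 0)/5 = 3 - (-32/25 + 0)/5 = 3 - 1/5*(-32/25) = 3 + 32/125 = 407/125)
(S(-13) + 775)/(E(X(-1)) + v(53, 46)) = (-25 + 775)/(407/125 + 4) = 750/(907/125) = 750*(125/907) = 93750/907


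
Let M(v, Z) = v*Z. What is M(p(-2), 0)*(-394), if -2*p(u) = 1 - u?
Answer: 0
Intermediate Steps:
p(u) = -½ + u/2 (p(u) = -(1 - u)/2 = -½ + u/2)
M(v, Z) = Z*v
M(p(-2), 0)*(-394) = (0*(-½ + (½)*(-2)))*(-394) = (0*(-½ - 1))*(-394) = (0*(-3/2))*(-394) = 0*(-394) = 0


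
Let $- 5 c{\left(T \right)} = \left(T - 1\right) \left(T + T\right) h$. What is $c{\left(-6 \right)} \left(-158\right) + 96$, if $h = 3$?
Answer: $\frac{40296}{5} \approx 8059.2$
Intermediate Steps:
$c{\left(T \right)} = - \frac{6 T \left(-1 + T\right)}{5}$ ($c{\left(T \right)} = - \frac{\left(T - 1\right) \left(T + T\right) 3}{5} = - \frac{\left(-1 + T\right) 2 T 3}{5} = - \frac{2 T \left(-1 + T\right) 3}{5} = - \frac{6 T \left(-1 + T\right)}{5}$)
$c{\left(-6 \right)} \left(-158\right) + 96 = \frac{6}{5} \left(-6\right) \left(1 - -6\right) \left(-158\right) + 96 = \frac{6}{5} \left(-6\right) \left(1 + 6\right) \left(-158\right) + 96 = \frac{6}{5} \left(-6\right) 7 \left(-158\right) + 96 = \left(- \frac{252}{5}\right) \left(-158\right) + 96 = \frac{39816}{5} + 96 = \frac{40296}{5}$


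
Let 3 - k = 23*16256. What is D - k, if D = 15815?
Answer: 389700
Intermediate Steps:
k = -373885 (k = 3 - 23*16256 = 3 - 1*373888 = 3 - 373888 = -373885)
D - k = 15815 - 1*(-373885) = 15815 + 373885 = 389700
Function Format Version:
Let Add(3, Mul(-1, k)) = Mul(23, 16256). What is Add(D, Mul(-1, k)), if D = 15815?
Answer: 389700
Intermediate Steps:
k = -373885 (k = Add(3, Mul(-1, Mul(23, 16256))) = Add(3, Mul(-1, 373888)) = Add(3, -373888) = -373885)
Add(D, Mul(-1, k)) = Add(15815, Mul(-1, -373885)) = Add(15815, 373885) = 389700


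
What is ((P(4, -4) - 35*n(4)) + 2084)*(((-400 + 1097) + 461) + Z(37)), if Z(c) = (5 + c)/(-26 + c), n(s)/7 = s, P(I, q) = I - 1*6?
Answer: 14083560/11 ≈ 1.2803e+6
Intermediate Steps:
P(I, q) = -6 + I (P(I, q) = I - 6 = -6 + I)
n(s) = 7*s
Z(c) = (5 + c)/(-26 + c)
((P(4, -4) - 35*n(4)) + 2084)*(((-400 + 1097) + 461) + Z(37)) = (((-6 + 4) - 245*4) + 2084)*(((-400 + 1097) + 461) + (5 + 37)/(-26 + 37)) = ((-2 - 35*28) + 2084)*((697 + 461) + 42/11) = ((-2 - 980) + 2084)*(1158 + (1/11)*42) = (-982 + 2084)*(1158 + 42/11) = 1102*(12780/11) = 14083560/11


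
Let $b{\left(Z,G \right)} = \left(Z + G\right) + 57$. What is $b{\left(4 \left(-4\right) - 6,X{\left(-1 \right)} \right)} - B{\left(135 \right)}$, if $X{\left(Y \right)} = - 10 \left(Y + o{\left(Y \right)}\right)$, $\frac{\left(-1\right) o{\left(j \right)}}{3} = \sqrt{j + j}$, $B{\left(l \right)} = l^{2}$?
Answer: $-18180 + 30 i \sqrt{2} \approx -18180.0 + 42.426 i$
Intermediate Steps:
$o{\left(j \right)} = - 3 \sqrt{2} \sqrt{j}$ ($o{\left(j \right)} = - 3 \sqrt{j + j} = - 3 \sqrt{2 j} = - 3 \sqrt{2} \sqrt{j}$)
$X{\left(Y \right)} = - 10 Y + 30 \sqrt{2} \sqrt{Y}$ ($X{\left(Y \right)} = - 10 \left(Y - 3 \sqrt{2} \sqrt{Y}\right) = - 10 Y + 30 \sqrt{2} \sqrt{Y}$)
$b{\left(Z,G \right)} = 57 + G + Z$ ($b{\left(Z,G \right)} = \left(G + Z\right) + 57 = 57 + G + Z$)
$b{\left(4 \left(-4\right) - 6,X{\left(-1 \right)} \right)} - B{\left(135 \right)} = \left(57 + \left(\left(-10\right) \left(-1\right) + 30 \sqrt{2} \sqrt{-1}\right) + \left(4 \left(-4\right) - 6\right)\right) - 135^{2} = \left(57 + \left(10 + 30 \sqrt{2} i\right) - 22\right) - 18225 = \left(57 + \left(10 + 30 i \sqrt{2}\right) - 22\right) - 18225 = \left(45 + 30 i \sqrt{2}\right) - 18225 = -18180 + 30 i \sqrt{2}$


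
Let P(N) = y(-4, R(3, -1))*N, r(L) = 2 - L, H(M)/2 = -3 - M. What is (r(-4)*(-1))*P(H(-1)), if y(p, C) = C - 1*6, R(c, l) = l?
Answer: -168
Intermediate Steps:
H(M) = -6 - 2*M (H(M) = 2*(-3 - M) = -6 - 2*M)
y(p, C) = -6 + C (y(p, C) = C - 6 = -6 + C)
P(N) = -7*N (P(N) = (-6 - 1)*N = -7*N)
(r(-4)*(-1))*P(H(-1)) = ((2 - 1*(-4))*(-1))*(-7*(-6 - 2*(-1))) = ((2 + 4)*(-1))*(-7*(-6 + 2)) = (6*(-1))*(-7*(-4)) = -6*28 = -168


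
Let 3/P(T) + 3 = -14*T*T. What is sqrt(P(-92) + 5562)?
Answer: sqrt(78101675956065)/118499 ≈ 74.579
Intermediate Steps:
P(T) = 3/(-3 - 14*T**2) (P(T) = 3/(-3 - 14*T*T) = 3/(-3 - 14*T**2))
sqrt(P(-92) + 5562) = sqrt(-3/(3 + 14*(-92)**2) + 5562) = sqrt(-3/(3 + 14*8464) + 5562) = sqrt(-3/(3 + 118496) + 5562) = sqrt(-3/118499 + 5562) = sqrt(659091435/118499) = sqrt(78101675956065)/118499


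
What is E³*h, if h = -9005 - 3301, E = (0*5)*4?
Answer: 0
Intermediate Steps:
E = 0 (E = 0*4 = 0)
h = -12306
E³*h = 0³*(-12306) = 0*(-12306) = 0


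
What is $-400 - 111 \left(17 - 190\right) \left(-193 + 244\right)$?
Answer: $978953$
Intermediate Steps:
$-400 - 111 \left(17 - 190\right) \left(-193 + 244\right) = -400 - 111 \left(\left(-173\right) 51\right) = -400 - -979353 = -400 + 979353 = 978953$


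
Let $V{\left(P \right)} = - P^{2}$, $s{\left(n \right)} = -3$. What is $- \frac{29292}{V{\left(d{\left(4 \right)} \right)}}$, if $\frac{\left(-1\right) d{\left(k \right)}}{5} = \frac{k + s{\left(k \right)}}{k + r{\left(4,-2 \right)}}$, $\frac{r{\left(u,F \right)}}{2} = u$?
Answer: $\frac{4218048}{25} \approx 1.6872 \cdot 10^{5}$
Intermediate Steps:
$r{\left(u,F \right)} = 2 u$
$d{\left(k \right)} = - \frac{5 \left(-3 + k\right)}{8 + k}$ ($d{\left(k \right)} = - 5 \frac{k - 3}{k + 2 \cdot 4} = - 5 \frac{-3 + k}{k + 8} = - 5 \frac{-3 + k}{8 + k} = - \frac{5 \left(-3 + k\right)}{8 + k}$)
$- \frac{29292}{V{\left(d{\left(4 \right)} \right)}} = - \frac{29292}{\left(-1\right) \left(\frac{5 \left(3 - 4\right)}{8 + 4}\right)^{2}} = - \frac{29292}{\left(-1\right) \left(\frac{5 \left(3 - 4\right)}{12}\right)^{2}} = - \frac{29292}{\left(-1\right) \left(5 \cdot \frac{1}{12} \left(-1\right)\right)^{2}} = - \frac{29292}{\left(-1\right) \left(- \frac{5}{12}\right)^{2}} = - \frac{29292}{\left(-1\right) \frac{25}{144}} = - \frac{29292}{- \frac{25}{144}} = \left(-29292\right) \left(- \frac{144}{25}\right) = \frac{4218048}{25}$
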